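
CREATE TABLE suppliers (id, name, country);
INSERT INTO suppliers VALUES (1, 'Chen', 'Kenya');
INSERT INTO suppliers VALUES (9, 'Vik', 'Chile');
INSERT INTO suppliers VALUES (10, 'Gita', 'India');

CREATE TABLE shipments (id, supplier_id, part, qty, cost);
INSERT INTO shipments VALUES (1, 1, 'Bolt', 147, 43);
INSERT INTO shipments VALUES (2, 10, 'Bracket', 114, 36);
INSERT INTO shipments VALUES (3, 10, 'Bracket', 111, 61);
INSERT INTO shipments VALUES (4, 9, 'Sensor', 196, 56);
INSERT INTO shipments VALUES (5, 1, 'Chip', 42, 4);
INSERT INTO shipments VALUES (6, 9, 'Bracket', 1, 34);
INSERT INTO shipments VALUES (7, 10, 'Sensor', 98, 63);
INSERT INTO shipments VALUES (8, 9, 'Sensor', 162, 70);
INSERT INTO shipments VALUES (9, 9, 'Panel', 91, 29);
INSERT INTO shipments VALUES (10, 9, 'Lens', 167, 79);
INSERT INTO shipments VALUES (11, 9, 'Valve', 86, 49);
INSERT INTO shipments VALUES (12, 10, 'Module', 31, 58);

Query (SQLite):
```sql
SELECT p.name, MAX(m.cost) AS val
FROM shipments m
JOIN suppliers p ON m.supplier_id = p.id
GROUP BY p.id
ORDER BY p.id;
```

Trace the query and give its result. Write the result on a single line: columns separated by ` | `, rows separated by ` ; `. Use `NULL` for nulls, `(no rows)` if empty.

Chen | 43 ; Vik | 79 ; Gita | 63

Join each shipments row to its suppliers via supplier_id.
Group joined rows by suppliers.id; compute MAX(m.cost) per group.
  1: ids {1, 5} → MAX(m.cost)=43
  9: ids {4, 6, 8, 9, 10, 11} → MAX(m.cost)=79
  10: ids {2, 3, 7, 12} → MAX(m.cost)=63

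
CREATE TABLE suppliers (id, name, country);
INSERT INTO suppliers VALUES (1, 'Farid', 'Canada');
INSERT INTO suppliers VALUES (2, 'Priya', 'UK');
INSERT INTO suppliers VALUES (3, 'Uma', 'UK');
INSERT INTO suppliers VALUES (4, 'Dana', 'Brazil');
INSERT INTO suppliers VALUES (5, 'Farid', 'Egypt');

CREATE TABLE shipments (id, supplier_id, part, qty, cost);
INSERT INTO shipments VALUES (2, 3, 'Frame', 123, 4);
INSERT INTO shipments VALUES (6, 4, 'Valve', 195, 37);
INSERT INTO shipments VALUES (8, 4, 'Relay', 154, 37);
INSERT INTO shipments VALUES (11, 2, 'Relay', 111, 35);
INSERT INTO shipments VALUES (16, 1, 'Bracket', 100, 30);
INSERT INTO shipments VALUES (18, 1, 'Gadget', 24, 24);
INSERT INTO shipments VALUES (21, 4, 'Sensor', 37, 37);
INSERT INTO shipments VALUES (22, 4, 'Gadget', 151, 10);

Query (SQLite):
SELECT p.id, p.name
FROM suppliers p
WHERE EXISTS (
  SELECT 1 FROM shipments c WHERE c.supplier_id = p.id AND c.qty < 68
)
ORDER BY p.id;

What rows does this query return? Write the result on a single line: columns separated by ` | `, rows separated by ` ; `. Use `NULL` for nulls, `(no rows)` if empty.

For each suppliers row, check whether any shipments with matching supplier_id has qty < 68.
Keep rows where that is true.

1 | Farid ; 4 | Dana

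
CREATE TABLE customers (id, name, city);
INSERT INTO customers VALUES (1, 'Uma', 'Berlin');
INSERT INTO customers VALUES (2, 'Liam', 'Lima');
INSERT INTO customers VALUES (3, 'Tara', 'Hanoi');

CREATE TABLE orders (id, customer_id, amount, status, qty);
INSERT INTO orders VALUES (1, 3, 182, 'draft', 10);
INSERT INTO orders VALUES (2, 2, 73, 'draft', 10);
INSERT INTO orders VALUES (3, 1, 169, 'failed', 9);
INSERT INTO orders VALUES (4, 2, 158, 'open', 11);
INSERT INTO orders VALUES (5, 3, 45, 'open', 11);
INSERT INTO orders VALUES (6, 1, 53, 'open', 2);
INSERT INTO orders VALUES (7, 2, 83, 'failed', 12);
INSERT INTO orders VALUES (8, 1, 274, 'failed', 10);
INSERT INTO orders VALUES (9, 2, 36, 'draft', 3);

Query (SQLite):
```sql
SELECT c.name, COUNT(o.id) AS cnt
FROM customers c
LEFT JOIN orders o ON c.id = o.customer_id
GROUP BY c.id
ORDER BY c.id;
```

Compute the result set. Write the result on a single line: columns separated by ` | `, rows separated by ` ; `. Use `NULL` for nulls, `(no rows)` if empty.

LEFT JOIN keeps every customers row; unmatched ones get NULL for orders columns.
Group by customers.id and compute COUNT(o.id). COUNT(col) of an all-NULL group is 0.
  1: ids {3, 6, 8} → COUNT(o.id)=3
  2: ids {2, 4, 7, 9} → COUNT(o.id)=4
  3: ids {1, 5} → COUNT(o.id)=2

Uma | 3 ; Liam | 4 ; Tara | 2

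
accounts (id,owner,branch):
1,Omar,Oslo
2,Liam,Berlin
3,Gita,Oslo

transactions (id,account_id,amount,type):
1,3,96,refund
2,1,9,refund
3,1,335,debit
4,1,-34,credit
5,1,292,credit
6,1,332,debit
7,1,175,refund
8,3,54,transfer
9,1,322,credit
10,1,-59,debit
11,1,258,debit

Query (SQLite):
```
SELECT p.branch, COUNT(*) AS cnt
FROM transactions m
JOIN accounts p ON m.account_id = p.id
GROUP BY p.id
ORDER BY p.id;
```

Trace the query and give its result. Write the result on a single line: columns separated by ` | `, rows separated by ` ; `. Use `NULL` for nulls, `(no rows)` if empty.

Oslo | 9 ; Oslo | 2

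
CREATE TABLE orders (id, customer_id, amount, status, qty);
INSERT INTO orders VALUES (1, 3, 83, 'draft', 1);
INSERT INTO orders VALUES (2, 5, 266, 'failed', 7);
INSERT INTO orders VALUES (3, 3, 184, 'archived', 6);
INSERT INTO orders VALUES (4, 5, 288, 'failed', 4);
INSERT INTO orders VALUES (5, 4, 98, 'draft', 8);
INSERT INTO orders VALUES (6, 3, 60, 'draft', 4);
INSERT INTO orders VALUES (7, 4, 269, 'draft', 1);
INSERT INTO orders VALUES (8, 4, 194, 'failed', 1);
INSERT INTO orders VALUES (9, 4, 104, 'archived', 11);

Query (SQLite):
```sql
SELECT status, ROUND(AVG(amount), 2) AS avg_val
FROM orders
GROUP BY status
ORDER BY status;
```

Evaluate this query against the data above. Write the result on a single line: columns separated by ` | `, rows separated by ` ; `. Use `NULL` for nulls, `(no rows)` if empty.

archived | 144 ; draft | 127.5 ; failed | 249.33

Partition orders by status; compute ROUND(AVG(amount), 2) within each group.
  archived: ids {3, 9} → ROUND(AVG(amount), 2)=144
  draft: ids {1, 5, 6, 7} → ROUND(AVG(amount), 2)=127.5
  failed: ids {2, 4, 8} → ROUND(AVG(amount), 2)=249.33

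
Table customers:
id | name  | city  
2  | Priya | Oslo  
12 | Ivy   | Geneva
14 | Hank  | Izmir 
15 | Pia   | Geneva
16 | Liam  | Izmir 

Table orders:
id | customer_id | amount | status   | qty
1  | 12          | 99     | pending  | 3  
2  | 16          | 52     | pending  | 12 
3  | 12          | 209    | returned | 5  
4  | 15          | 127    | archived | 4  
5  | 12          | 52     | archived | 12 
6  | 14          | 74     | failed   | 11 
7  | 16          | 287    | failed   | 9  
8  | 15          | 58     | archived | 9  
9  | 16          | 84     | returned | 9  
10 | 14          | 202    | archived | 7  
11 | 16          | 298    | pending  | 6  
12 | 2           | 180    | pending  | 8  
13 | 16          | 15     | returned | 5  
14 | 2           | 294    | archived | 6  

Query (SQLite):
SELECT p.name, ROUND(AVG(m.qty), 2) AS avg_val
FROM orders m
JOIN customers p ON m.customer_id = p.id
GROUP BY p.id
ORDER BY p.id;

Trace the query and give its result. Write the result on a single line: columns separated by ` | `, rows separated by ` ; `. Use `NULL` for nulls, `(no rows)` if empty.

Priya | 7 ; Ivy | 6.67 ; Hank | 9 ; Pia | 6.5 ; Liam | 8.2

Join each orders row to its customers via customer_id.
Group joined rows by customers.id; compute ROUND(AVG(m.qty), 2) per group.
  2: ids {12, 14} → ROUND(AVG(m.qty), 2)=7
  12: ids {1, 3, 5} → ROUND(AVG(m.qty), 2)=6.67
  14: ids {6, 10} → ROUND(AVG(m.qty), 2)=9
  15: ids {4, 8} → ROUND(AVG(m.qty), 2)=6.5
  16: ids {2, 7, 9, 11, 13} → ROUND(AVG(m.qty), 2)=8.2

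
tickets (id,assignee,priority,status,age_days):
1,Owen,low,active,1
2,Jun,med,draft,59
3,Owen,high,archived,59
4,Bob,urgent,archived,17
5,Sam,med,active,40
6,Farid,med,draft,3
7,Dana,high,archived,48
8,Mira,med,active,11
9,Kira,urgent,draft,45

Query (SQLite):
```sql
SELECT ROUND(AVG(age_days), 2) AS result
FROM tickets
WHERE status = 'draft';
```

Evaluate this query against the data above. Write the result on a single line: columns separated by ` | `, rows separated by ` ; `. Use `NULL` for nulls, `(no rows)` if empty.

Rows where status='draft' → age_days values: [59, 3, 45].
AVG = 107 / 3 (rounded to 2 dp).

35.67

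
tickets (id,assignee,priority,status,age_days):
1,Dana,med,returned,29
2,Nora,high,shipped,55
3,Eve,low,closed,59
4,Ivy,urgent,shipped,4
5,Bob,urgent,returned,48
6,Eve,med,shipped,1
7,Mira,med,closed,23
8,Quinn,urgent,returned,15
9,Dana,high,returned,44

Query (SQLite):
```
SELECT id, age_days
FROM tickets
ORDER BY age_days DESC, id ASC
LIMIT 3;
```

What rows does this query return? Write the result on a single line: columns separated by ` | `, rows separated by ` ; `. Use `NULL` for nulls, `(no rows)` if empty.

Sort by age_days desc, tiebreak id asc: (59, id=3), (55, id=2), (48, id=5), (44, id=9), (29, id=1), (23, id=7) …. Take first 3.

3 | 59 ; 2 | 55 ; 5 | 48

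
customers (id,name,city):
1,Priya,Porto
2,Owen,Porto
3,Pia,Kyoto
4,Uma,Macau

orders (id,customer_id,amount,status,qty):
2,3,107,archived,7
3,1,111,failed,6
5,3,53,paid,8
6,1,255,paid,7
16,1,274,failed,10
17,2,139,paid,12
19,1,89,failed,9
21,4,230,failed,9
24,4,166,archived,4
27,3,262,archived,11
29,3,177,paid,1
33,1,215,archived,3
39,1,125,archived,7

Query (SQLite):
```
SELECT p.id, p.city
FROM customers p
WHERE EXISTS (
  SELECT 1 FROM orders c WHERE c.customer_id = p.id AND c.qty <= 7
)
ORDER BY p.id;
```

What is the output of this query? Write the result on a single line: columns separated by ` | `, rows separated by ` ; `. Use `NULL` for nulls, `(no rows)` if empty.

1 | Porto ; 3 | Kyoto ; 4 | Macau

For each customers row, check whether any orders with matching customer_id has qty <= 7.
Keep rows where that is true.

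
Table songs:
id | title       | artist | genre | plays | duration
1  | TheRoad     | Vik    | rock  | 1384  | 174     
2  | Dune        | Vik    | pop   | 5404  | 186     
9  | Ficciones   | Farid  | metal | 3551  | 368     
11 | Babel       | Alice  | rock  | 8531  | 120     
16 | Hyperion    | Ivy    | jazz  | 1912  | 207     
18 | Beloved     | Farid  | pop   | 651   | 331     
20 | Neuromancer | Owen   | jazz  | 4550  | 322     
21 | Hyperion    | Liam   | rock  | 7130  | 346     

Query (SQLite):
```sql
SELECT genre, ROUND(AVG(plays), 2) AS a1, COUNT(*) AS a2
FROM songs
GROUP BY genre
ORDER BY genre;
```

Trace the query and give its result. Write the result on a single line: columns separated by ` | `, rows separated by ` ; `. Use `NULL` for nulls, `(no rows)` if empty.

jazz | 3231 | 2 ; metal | 3551 | 1 ; pop | 3027.5 | 2 ; rock | 5681.67 | 3

Group songs by genre.
Per group compute: ROUND(AVG(plays), 2), COUNT(*).
  jazz: ids {16, 20} → ROUND(AVG(plays), 2)=3231, COUNT(*)=2
  metal: ids {9} → ROUND(AVG(plays), 2)=3551, COUNT(*)=1
  pop: ids {2, 18} → ROUND(AVG(plays), 2)=3027.5, COUNT(*)=2
  rock: ids {1, 11, 21} → ROUND(AVG(plays), 2)=5681.67, COUNT(*)=3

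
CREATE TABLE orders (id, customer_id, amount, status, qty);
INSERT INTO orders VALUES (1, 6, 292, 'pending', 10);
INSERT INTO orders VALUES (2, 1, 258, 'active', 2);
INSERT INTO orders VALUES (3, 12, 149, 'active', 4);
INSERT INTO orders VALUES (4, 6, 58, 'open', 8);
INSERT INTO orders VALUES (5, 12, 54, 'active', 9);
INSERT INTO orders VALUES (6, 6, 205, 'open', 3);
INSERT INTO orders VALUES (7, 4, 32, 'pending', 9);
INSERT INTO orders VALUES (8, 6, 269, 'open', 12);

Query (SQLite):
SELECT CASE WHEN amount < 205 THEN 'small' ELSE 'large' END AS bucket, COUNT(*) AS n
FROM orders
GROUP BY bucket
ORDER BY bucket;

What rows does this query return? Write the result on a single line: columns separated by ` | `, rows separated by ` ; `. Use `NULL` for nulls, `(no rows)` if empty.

large | 4 ; small | 4

Bucket rows by amount < 205 → 'small' else 'large'; count each bucket.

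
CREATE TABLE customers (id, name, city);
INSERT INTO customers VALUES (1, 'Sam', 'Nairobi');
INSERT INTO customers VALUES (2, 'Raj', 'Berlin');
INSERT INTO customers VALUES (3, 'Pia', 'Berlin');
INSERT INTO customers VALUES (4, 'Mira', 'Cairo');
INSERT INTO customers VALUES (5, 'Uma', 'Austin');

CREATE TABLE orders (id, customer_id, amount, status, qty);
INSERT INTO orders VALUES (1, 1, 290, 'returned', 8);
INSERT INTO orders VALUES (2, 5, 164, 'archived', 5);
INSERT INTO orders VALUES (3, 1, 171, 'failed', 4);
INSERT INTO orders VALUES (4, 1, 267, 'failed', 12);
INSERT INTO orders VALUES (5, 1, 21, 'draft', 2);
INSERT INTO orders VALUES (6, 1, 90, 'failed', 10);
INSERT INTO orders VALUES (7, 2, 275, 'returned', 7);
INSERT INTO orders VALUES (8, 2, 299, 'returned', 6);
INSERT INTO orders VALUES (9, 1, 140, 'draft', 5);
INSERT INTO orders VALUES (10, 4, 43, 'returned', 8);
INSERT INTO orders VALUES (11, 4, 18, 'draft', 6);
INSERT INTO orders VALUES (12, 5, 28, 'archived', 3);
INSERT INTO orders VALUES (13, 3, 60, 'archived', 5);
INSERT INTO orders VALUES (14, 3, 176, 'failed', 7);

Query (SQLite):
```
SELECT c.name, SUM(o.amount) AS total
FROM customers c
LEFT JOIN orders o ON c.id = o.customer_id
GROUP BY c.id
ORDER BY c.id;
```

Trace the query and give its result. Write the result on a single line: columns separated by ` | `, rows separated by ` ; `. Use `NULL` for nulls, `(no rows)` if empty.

Sam | 979 ; Raj | 574 ; Pia | 236 ; Mira | 61 ; Uma | 192

LEFT JOIN keeps every customers row; unmatched ones get NULL for orders columns.
Group by customers.id and compute SUM(o.amount). SUM over an all-NULL group is NULL.
  1: ids {1, 3, 4, 5, 6, 9} → SUM(o.amount)=979
  2: ids {7, 8} → SUM(o.amount)=574
  3: ids {13, 14} → SUM(o.amount)=236
  4: ids {10, 11} → SUM(o.amount)=61
  5: ids {2, 12} → SUM(o.amount)=192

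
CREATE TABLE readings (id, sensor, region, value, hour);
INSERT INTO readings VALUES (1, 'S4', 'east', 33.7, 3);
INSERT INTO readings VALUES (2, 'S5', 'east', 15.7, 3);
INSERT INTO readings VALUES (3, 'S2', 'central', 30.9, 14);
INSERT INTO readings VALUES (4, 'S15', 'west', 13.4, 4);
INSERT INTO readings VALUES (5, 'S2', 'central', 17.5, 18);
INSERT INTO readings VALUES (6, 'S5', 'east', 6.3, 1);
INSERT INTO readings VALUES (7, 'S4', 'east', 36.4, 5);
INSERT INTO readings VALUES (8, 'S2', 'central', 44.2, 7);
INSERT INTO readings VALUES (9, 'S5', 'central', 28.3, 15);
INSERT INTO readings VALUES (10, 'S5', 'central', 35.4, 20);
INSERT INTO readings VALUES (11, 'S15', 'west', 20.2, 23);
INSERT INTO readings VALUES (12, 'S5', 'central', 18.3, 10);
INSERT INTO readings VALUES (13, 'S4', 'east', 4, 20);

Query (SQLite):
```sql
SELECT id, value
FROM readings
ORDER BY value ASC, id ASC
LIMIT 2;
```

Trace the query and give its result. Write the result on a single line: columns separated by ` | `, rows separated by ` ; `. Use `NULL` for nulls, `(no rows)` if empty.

Sort by value asc, tiebreak id asc: (4, id=13), (6.3, id=6), (13.4, id=4), (15.7, id=2), (17.5, id=5) …. Take first 2.

13 | 4 ; 6 | 6.3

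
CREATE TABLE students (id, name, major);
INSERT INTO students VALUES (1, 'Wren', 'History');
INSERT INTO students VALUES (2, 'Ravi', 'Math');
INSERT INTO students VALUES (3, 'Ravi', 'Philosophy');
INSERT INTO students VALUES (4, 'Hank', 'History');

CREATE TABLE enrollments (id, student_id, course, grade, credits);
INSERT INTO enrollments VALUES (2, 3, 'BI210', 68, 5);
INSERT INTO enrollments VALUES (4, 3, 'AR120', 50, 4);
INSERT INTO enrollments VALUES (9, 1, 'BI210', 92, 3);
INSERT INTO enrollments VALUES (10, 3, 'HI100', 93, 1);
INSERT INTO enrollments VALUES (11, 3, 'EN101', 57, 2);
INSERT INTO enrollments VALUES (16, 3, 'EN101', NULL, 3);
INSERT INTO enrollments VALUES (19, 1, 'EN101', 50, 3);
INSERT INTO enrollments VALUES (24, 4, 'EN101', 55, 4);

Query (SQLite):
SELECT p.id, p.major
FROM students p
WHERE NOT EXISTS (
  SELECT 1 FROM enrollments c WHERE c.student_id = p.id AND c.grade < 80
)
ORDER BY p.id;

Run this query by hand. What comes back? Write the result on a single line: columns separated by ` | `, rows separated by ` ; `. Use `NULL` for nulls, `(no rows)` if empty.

For each students row, check whether any enrollments with matching student_id has grade < 80.
Keep rows where that is false.

2 | Math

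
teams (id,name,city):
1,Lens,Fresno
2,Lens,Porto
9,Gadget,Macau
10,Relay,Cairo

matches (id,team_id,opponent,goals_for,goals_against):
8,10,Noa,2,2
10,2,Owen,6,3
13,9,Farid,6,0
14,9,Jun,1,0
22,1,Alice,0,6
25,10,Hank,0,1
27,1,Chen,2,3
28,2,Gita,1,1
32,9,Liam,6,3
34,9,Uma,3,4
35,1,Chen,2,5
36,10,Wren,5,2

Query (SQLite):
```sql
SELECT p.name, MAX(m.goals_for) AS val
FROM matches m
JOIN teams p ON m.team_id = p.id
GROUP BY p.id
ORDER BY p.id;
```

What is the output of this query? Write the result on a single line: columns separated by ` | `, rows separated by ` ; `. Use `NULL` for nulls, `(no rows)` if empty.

Lens | 2 ; Lens | 6 ; Gadget | 6 ; Relay | 5

Join each matches row to its teams via team_id.
Group joined rows by teams.id; compute MAX(m.goals_for) per group.
  1: ids {22, 27, 35} → MAX(m.goals_for)=2
  2: ids {10, 28} → MAX(m.goals_for)=6
  9: ids {13, 14, 32, 34} → MAX(m.goals_for)=6
  10: ids {8, 25, 36} → MAX(m.goals_for)=5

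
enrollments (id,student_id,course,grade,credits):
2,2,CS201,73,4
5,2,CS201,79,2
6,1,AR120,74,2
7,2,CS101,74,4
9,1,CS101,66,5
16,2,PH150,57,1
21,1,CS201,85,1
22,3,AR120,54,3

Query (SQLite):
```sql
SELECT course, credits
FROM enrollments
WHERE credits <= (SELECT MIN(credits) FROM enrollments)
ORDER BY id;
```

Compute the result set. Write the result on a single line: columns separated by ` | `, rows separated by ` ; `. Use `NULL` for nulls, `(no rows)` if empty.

PH150 | 1 ; CS201 | 1

Scalar subquery: MIN(credits) over all enrollments rows = 1.
Keep rows where credits <= that value.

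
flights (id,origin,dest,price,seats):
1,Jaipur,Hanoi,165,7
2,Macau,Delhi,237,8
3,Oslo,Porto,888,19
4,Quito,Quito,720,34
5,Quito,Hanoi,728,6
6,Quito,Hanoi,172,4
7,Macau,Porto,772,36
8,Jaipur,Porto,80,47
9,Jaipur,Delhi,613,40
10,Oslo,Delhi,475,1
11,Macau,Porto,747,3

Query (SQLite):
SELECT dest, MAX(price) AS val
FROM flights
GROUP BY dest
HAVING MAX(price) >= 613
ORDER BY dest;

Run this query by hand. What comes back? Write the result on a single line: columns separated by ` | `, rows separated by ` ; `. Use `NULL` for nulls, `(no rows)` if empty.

Delhi | 613 ; Hanoi | 728 ; Porto | 888 ; Quito | 720

Partition flights by dest; compute MAX(price) within each group.
HAVING: keep groups where MAX(price) >= 613.
  Delhi: ids {2, 9, 10} → MAX(price)=613
  Hanoi: ids {1, 5, 6} → MAX(price)=728
  Porto: ids {3, 7, 8, 11} → MAX(price)=888
  Quito: ids {4} → MAX(price)=720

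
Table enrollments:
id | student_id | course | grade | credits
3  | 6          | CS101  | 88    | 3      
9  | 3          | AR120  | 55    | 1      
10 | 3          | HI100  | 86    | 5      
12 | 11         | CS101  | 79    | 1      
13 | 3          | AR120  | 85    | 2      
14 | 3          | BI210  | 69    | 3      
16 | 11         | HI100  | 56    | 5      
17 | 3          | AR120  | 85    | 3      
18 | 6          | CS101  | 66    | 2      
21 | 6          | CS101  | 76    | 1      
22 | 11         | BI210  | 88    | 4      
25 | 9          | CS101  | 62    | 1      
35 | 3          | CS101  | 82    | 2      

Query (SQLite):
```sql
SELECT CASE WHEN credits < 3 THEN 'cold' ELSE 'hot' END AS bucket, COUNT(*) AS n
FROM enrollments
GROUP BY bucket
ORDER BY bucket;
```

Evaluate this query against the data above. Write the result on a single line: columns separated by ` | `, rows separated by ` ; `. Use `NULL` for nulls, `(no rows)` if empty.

cold | 7 ; hot | 6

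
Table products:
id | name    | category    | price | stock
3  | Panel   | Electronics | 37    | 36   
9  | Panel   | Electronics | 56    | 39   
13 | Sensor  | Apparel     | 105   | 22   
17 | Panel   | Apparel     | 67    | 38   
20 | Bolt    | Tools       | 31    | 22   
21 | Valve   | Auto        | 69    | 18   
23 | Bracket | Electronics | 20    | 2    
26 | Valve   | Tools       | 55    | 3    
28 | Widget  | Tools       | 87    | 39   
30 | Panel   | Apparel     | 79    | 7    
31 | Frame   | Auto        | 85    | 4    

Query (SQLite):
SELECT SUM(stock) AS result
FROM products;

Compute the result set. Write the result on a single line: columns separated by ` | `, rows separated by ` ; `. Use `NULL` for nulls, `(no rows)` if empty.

230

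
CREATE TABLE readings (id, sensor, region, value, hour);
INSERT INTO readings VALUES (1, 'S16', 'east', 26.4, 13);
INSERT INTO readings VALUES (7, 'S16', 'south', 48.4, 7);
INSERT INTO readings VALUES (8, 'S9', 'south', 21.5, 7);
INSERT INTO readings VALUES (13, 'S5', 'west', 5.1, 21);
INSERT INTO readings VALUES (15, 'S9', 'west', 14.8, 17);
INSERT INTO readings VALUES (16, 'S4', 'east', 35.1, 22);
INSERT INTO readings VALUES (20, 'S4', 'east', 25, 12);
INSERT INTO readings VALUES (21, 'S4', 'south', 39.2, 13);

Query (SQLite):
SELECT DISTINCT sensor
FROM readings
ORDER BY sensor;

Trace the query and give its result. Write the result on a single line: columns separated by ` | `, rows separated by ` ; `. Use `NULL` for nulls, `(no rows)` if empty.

Collect distinct sensor values from readings.

S16 ; S4 ; S5 ; S9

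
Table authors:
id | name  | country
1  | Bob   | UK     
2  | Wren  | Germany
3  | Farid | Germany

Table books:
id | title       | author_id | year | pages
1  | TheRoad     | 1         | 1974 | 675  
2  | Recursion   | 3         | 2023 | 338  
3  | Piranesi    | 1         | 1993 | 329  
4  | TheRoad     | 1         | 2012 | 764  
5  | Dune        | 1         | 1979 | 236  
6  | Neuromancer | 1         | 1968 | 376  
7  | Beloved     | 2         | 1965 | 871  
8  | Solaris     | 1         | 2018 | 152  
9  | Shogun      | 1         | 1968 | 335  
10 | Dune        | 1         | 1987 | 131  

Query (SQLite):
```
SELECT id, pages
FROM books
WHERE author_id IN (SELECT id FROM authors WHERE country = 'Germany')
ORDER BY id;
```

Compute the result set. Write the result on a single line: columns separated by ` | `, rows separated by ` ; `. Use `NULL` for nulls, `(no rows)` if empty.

2 | 338 ; 7 | 871

Inner query: authors.id where country = 'Germany'.
Outer: keep books rows whose author_id is in that set.
Inner query → {2, 3}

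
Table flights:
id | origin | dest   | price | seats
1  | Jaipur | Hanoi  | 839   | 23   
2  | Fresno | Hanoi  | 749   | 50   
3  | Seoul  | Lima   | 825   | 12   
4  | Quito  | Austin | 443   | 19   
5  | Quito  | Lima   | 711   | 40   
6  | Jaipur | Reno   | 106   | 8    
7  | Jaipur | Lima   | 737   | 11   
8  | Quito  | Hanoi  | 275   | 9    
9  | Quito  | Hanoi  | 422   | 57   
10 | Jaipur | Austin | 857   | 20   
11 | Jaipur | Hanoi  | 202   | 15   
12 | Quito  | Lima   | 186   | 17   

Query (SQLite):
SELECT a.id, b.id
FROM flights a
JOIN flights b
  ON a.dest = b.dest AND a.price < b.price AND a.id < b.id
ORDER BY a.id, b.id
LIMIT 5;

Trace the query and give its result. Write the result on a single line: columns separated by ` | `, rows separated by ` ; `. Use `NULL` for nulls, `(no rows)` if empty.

4 | 10 ; 5 | 7 ; 8 | 9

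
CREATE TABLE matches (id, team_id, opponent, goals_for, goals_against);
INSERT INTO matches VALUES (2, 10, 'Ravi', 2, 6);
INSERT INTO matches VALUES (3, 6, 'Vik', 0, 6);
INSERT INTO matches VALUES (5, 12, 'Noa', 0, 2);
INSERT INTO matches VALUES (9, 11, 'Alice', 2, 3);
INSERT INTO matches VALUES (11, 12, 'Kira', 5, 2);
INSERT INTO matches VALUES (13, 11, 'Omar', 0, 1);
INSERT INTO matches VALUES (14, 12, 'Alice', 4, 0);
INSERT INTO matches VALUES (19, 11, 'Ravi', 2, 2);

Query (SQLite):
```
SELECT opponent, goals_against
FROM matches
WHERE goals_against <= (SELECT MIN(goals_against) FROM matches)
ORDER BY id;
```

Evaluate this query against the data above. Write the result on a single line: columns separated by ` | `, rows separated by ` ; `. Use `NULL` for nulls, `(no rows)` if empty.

Scalar subquery: MIN(goals_against) over all matches rows = 0.
Keep rows where goals_against <= that value.

Alice | 0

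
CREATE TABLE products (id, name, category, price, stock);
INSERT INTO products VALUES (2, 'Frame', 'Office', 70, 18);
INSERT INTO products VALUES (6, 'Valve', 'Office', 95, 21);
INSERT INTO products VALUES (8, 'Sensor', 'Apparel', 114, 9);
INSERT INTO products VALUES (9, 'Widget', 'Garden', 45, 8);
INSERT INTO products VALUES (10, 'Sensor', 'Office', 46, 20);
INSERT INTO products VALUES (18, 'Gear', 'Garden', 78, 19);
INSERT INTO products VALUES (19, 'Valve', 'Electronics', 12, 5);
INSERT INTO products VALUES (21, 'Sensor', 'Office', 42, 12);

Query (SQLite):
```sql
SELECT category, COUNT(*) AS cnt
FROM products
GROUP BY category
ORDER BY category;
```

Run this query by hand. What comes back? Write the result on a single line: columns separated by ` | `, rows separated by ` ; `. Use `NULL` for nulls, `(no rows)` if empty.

Apparel | 1 ; Electronics | 1 ; Garden | 2 ; Office | 4

Partition products by category; compute COUNT(*) within each group.
  Apparel: ids {8} → COUNT(*)=1
  Electronics: ids {19} → COUNT(*)=1
  Garden: ids {9, 18} → COUNT(*)=2
  Office: ids {2, 6, 10, 21} → COUNT(*)=4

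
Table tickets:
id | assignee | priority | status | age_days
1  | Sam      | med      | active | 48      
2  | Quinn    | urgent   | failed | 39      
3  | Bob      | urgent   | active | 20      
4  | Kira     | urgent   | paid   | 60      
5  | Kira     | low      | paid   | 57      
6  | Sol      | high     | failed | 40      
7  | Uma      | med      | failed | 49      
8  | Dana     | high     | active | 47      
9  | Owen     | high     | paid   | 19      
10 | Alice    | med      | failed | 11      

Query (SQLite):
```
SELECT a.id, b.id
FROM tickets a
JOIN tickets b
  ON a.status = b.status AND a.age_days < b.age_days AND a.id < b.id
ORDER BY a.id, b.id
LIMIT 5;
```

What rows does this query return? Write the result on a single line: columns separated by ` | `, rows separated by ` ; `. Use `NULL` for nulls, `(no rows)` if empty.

2 | 6 ; 2 | 7 ; 3 | 8 ; 6 | 7

Pairs (a,b) with same status, a.age_days < b.age_days, a.id < b.id.
status groups: active:{1,3,8} failed:{2,6,7,10} paid:{4,5,9}
Ordered by (a.id, b.id); first 5.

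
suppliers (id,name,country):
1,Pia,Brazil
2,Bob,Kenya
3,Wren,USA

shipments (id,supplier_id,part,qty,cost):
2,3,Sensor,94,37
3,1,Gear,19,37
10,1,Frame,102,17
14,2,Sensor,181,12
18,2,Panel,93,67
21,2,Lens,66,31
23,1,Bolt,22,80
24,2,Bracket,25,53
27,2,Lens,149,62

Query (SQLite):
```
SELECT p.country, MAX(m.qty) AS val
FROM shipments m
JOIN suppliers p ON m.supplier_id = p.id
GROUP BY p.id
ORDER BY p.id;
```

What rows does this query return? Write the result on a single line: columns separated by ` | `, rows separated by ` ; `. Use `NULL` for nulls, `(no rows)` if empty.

Join each shipments row to its suppliers via supplier_id.
Group joined rows by suppliers.id; compute MAX(m.qty) per group.
  1: ids {3, 10, 23} → MAX(m.qty)=102
  2: ids {14, 18, 21, 24, 27} → MAX(m.qty)=181
  3: ids {2} → MAX(m.qty)=94

Brazil | 102 ; Kenya | 181 ; USA | 94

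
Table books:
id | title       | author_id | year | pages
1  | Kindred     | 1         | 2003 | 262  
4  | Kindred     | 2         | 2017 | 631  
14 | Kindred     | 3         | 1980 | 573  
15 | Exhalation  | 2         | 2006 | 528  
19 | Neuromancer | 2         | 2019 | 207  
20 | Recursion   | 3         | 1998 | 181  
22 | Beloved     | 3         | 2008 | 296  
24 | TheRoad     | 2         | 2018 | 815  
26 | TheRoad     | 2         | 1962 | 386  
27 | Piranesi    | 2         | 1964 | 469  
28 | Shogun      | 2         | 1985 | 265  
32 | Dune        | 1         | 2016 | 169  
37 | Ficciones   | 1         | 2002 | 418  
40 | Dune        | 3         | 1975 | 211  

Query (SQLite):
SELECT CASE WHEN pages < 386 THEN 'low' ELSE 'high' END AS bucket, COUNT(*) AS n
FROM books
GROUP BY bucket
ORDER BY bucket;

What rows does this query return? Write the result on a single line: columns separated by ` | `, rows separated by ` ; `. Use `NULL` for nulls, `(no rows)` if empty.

high | 7 ; low | 7

Bucket rows by pages < 386 → 'low' else 'high'; count each bucket.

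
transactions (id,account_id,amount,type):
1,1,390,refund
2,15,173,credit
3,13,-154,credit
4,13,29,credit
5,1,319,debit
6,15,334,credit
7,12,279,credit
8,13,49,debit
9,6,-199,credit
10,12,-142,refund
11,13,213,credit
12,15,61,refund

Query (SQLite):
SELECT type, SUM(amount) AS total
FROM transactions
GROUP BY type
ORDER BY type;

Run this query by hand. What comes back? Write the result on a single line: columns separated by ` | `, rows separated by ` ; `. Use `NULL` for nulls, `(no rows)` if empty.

Partition transactions by type; compute SUM(amount) within each group.
  credit: ids {2, 3, 4, 6, 7, 9, 11} → SUM(amount)=675
  debit: ids {5, 8} → SUM(amount)=368
  refund: ids {1, 10, 12} → SUM(amount)=309

credit | 675 ; debit | 368 ; refund | 309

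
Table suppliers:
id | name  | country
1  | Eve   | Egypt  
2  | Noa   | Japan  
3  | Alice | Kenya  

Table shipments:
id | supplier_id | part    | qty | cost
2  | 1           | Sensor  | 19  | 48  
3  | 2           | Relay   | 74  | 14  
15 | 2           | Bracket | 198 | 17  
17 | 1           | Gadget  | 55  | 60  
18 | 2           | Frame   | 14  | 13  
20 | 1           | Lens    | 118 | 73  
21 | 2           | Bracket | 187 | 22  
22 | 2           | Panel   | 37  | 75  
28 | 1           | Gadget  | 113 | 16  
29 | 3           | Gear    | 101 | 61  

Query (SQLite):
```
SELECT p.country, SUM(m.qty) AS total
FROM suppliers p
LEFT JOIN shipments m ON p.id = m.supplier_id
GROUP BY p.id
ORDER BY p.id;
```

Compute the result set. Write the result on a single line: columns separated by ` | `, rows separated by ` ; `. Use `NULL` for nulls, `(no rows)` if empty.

LEFT JOIN keeps every suppliers row; unmatched ones get NULL for shipments columns.
Group by suppliers.id and compute SUM(m.qty). SUM over an all-NULL group is NULL.
  1: ids {2, 17, 20, 28} → SUM(m.qty)=305
  2: ids {3, 15, 18, 21, 22} → SUM(m.qty)=510
  3: ids {29} → SUM(m.qty)=101

Egypt | 305 ; Japan | 510 ; Kenya | 101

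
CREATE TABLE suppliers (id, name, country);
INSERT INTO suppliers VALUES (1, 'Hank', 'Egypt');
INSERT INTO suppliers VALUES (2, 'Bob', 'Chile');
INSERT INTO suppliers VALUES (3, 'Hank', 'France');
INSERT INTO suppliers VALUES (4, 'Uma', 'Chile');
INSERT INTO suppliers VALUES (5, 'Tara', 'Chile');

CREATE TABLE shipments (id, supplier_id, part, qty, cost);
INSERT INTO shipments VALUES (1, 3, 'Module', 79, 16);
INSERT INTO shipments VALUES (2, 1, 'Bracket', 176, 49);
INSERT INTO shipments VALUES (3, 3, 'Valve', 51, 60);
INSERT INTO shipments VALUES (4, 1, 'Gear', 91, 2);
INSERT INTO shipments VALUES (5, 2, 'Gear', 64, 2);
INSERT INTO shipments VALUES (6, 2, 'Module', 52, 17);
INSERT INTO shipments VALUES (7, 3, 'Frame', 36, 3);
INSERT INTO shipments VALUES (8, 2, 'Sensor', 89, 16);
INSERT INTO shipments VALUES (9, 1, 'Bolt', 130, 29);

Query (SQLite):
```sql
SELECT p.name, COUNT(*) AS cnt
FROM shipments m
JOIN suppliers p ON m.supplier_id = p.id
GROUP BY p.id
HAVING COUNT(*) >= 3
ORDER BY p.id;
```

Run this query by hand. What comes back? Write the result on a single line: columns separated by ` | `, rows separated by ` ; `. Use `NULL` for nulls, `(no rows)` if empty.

Join each shipments row to its suppliers via supplier_id.
Group joined rows by suppliers.id; compute COUNT(*) per group.
HAVING: keep groups with count ≥ 3.
  1: ids {2, 4, 9} → COUNT(*)=3
  2: ids {5, 6, 8} → COUNT(*)=3
  3: ids {1, 3, 7} → COUNT(*)=3

Hank | 3 ; Bob | 3 ; Hank | 3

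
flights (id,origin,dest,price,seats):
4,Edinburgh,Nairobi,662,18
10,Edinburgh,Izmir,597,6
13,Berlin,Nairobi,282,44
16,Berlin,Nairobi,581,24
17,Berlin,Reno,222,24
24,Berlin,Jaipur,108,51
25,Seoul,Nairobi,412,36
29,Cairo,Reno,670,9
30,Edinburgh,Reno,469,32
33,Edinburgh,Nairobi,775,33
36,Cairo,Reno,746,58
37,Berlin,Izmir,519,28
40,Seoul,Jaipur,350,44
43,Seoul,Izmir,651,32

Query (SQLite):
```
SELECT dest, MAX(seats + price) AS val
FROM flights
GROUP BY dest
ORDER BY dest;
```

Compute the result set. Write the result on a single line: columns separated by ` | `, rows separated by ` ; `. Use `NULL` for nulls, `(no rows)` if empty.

For each row compute seats + price.
Group by dest; take MAX of the expression per group.
  Izmir: ids {10, 37, 43} → MAX(seats + price)=683
  Jaipur: ids {24, 40} → MAX(seats + price)=394
  Nairobi: ids {4, 13, 16, 25, 33} → MAX(seats + price)=808
  Reno: ids {17, 29, 30, 36} → MAX(seats + price)=804

Izmir | 683 ; Jaipur | 394 ; Nairobi | 808 ; Reno | 804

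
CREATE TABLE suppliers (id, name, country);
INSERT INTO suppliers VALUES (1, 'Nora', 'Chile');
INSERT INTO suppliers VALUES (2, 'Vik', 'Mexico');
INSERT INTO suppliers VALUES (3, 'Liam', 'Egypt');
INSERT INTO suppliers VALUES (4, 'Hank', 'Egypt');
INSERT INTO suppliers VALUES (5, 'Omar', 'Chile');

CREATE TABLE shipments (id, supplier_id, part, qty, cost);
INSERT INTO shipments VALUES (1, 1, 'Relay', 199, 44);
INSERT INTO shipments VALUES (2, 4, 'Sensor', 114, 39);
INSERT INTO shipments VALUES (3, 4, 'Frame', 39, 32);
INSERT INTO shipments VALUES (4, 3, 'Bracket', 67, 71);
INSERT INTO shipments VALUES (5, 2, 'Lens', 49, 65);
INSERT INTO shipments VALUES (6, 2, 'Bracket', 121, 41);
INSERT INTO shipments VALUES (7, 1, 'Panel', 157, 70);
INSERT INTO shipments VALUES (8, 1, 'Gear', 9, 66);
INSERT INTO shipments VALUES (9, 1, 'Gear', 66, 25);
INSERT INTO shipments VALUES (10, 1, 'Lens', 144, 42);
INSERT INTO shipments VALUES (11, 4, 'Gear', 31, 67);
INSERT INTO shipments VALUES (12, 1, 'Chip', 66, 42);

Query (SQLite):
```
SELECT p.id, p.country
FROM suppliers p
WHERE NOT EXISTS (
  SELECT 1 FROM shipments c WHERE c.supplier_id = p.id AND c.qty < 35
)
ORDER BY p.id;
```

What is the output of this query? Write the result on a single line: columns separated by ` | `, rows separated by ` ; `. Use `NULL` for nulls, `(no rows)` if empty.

For each suppliers row, check whether any shipments with matching supplier_id has qty < 35.
Keep rows where that is false.

2 | Mexico ; 3 | Egypt ; 5 | Chile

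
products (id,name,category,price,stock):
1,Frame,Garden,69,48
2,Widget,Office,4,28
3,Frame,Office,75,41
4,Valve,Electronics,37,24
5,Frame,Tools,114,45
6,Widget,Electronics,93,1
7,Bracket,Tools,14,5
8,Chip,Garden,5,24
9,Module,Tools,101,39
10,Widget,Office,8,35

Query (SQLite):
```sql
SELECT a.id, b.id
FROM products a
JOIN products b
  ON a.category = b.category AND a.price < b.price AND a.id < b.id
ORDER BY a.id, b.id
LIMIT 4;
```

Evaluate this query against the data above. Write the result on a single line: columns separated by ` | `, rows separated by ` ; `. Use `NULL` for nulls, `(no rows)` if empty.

2 | 3 ; 2 | 10 ; 4 | 6 ; 7 | 9

Pairs (a,b) with same category, a.price < b.price, a.id < b.id.
category groups: Electronics:{4,6} Garden:{1,8} Office:{2,3,10} Tools:{5,7,9}
Ordered by (a.id, b.id); first 4.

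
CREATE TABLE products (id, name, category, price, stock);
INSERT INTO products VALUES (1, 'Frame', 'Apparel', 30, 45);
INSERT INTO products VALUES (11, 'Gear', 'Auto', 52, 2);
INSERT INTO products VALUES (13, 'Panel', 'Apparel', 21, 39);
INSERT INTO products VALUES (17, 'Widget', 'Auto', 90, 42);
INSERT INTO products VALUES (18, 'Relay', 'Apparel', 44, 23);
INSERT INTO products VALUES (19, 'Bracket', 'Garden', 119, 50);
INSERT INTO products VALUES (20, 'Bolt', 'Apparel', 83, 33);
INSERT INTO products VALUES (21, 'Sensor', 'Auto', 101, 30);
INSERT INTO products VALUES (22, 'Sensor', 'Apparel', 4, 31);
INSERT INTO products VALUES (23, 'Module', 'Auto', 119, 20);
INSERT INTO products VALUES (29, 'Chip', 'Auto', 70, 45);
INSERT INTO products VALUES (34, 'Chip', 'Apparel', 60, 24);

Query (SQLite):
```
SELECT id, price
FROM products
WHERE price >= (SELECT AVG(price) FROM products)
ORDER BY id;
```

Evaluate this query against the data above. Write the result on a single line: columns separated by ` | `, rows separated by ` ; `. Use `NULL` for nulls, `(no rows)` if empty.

Scalar subquery: AVG(price) over all products rows = 66.083333 (≈; comparison uses full precision).
Keep rows where price >= that value.

17 | 90 ; 19 | 119 ; 20 | 83 ; 21 | 101 ; 23 | 119 ; 29 | 70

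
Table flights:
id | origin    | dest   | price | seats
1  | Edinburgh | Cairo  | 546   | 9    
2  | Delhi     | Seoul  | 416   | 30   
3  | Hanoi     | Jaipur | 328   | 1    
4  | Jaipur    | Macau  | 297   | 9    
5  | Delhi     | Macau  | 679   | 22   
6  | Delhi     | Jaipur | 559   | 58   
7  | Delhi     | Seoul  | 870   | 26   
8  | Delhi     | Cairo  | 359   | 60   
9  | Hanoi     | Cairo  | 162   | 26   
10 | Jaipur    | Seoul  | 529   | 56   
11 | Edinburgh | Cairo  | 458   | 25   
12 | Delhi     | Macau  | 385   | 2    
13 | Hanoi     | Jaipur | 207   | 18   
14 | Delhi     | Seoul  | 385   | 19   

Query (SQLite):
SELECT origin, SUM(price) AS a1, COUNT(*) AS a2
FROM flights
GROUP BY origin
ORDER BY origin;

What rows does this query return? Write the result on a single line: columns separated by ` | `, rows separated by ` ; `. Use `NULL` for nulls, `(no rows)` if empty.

Delhi | 3653 | 7 ; Edinburgh | 1004 | 2 ; Hanoi | 697 | 3 ; Jaipur | 826 | 2

Group flights by origin.
Per group compute: SUM(price), COUNT(*).
  Delhi: ids {2, 5, 6, 7, 8, 12, 14} → SUM(price)=3653, COUNT(*)=7
  Edinburgh: ids {1, 11} → SUM(price)=1004, COUNT(*)=2
  Hanoi: ids {3, 9, 13} → SUM(price)=697, COUNT(*)=3
  Jaipur: ids {4, 10} → SUM(price)=826, COUNT(*)=2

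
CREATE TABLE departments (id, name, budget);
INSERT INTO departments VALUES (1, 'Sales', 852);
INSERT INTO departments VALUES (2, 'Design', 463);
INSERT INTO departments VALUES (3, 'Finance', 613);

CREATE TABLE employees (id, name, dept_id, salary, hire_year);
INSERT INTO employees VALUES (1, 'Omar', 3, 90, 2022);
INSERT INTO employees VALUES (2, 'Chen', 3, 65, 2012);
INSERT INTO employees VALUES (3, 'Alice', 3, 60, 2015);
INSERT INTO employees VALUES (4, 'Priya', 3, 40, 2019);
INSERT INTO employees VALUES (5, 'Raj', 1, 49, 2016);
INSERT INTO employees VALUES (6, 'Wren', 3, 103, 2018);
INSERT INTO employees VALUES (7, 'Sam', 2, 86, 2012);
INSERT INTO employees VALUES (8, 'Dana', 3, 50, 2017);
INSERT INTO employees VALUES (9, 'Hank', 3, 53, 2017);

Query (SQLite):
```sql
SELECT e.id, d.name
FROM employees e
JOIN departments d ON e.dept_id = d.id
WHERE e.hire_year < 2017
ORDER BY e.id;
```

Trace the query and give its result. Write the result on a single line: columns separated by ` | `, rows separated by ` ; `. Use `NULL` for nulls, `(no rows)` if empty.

Each employees row matches the departments row where dept_id = departments.id.
Then keep rows with e.hire_year < 2017.

2 | Finance ; 3 | Finance ; 5 | Sales ; 7 | Design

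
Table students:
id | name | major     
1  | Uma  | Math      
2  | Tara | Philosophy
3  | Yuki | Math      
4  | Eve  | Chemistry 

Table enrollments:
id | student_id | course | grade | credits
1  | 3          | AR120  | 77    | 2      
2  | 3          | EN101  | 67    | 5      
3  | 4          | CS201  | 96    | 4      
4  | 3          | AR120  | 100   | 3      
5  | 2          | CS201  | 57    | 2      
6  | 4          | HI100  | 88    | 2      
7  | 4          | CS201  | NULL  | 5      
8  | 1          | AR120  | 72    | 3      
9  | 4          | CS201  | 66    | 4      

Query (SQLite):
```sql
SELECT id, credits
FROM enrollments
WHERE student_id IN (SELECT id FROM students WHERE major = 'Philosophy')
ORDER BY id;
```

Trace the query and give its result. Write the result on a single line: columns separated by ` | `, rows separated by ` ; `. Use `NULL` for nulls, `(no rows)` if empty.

5 | 2

Inner query: students.id where major = 'Philosophy'.
Outer: keep enrollments rows whose student_id is in that set.
Inner query → {2}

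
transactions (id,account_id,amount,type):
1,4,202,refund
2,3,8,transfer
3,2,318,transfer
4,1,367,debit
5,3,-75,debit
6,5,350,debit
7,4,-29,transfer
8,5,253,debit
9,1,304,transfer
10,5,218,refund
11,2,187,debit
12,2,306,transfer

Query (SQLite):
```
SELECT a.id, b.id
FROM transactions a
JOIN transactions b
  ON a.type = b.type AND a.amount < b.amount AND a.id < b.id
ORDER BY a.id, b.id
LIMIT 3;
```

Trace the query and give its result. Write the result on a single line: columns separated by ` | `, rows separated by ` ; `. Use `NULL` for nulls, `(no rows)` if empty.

Pairs (a,b) with same type, a.amount < b.amount, a.id < b.id.
type groups: debit:{4,5,6,8,11} refund:{1,10} transfer:{2,3,7,9,12}
Ordered by (a.id, b.id); first 3.

1 | 10 ; 2 | 3 ; 2 | 9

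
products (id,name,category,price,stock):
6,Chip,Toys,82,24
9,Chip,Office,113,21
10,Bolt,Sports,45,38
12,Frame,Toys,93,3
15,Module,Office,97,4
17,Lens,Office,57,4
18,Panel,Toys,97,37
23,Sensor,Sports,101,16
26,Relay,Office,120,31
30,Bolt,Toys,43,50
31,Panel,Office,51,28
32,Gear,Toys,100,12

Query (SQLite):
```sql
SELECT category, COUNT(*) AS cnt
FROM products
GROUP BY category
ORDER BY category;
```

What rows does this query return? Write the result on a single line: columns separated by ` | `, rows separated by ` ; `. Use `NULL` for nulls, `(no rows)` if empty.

Office | 5 ; Sports | 2 ; Toys | 5

Partition products by category; compute COUNT(*) within each group.
  Office: ids {9, 15, 17, 26, 31} → COUNT(*)=5
  Sports: ids {10, 23} → COUNT(*)=2
  Toys: ids {6, 12, 18, 30, 32} → COUNT(*)=5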